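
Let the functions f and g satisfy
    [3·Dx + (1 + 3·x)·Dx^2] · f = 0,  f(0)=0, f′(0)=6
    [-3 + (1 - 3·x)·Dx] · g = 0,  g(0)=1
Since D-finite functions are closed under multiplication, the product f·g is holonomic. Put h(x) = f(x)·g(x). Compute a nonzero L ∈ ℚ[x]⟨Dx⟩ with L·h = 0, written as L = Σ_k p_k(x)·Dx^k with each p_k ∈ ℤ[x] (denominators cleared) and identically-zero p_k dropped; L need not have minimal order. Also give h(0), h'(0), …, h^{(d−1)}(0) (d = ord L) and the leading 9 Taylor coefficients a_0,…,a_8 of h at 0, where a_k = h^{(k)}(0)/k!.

L = 9 + (3 + 27·x)·Dx + (-1 + 9·x^2)·Dx^2  (order 2).
h: a_k = 0, 6, 9, 45, 189/2, 3807/10, 8991/10, 232551/70, 1165671/140, …
ICs: h(0) = 0, h′(0) = 6.

f: a_k = 0, 6, -9, 18, -81/2, 486/5, -243, 4374/7, -6561/4, …
g: a_k = 1, 3, 9, 27, 81, 243, 729, 2187, 6561, …
Product ⇒ symmetric product L₀, ord ≤ 2.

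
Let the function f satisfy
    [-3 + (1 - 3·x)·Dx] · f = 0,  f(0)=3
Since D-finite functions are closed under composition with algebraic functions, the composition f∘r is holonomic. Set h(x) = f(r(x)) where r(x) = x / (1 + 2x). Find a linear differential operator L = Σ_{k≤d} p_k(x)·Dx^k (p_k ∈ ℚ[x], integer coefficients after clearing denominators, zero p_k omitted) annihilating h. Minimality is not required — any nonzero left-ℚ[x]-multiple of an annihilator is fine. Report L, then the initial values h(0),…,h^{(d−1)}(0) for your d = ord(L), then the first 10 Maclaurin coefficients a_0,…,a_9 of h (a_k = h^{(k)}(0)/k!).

f: a_k = 3, 9, 27, 81, 243, 729, 2187, 6561, 19683, 59049, …
L₀ from L_f via x↦r, Dx↦r'^{-1}Dx.
L = 3 + (-1 - x + 2·x^2)·Dx  (order 1).
h: a_k = 3, 9, 9, 9, 9, 9, 9, 9, 9, 9, …
ICs: h(0) = 3.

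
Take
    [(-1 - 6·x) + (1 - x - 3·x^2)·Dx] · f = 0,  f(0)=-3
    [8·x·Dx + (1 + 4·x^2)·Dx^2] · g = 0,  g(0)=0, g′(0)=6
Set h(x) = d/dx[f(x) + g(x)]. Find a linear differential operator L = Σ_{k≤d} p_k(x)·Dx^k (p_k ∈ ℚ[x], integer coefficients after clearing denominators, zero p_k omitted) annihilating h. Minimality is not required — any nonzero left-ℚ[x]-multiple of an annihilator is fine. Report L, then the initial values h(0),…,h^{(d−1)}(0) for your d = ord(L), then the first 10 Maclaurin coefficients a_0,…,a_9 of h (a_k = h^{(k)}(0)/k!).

L = (-32 + 128·x + 1488·x^2 + 2880·x^3 + 8424·x^4 + 2592·x^6) + (25 + 160·x + 214·x^2 + 1188·x^3 + 2628·x^4 + 6264·x^5 + 432·x^6 + 2592·x^7)·Dx + (-4 - 9·x - 54·x^2 + 66·x^3 + x^4 + 444·x^5 + 720·x^6 + 144·x^7 + 432·x^8)·Dx^2  (order 2).
h: a_k = 3, -24, -87, -228, -504, -1746, -4941, -12192, -29757, -80490, …
ICs: h(0) = 3, h′(0) = -24.

f: a_k = -3, -3, -12, -21, -57, -120, -291, -651, -1524, -3477, …
g: a_k = 0, 6, 0, -8, 0, 96/5, 0, -384/7, 0, 512/3, …
h₀=f+g: left-lcm gives L₀, ord ≤ 3.
h₀' ⇒ L via d/dx closure of L₀.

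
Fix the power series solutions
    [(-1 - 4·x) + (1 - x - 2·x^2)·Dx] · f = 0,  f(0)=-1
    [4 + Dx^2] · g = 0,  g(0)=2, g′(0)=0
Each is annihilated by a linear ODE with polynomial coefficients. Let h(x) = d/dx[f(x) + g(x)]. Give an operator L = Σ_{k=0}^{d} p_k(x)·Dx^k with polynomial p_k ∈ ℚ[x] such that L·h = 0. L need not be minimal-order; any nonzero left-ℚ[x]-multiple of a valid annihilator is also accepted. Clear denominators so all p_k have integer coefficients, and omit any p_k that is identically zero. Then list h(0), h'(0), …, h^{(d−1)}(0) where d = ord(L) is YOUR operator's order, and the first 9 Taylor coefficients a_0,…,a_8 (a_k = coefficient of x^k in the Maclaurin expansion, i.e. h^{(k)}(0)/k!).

f: a_k = -1, -1, -3, -5, -11, -21, -43, -85, -171, …
g: a_k = 2, 0, -4, 0, 4/3, 0, -8/45, 0, 4/315, …
Sum ⇒ L₀ = lclm(L_f,L_g) in ℚ(x)⟨Dx⟩.
Derive L from L₀ (diff closure).
L = (576 + 2400·x + 5616·x^2 + 3360·x^3 + 3840·x^4 + 1152·x^5 + 768·x^6) + (-68 - 236·x + 240·x^2 + 488·x^3 + 560·x^4 + 672·x^5 + 448·x^6 + 256·x^7)·Dx + (144 + 600·x + 1404·x^2 + 840·x^3 + 960·x^4 + 288·x^5 + 192·x^6)·Dx^2 + (-17 - 59·x + 60·x^2 + 122·x^3 + 140·x^4 + 168·x^5 + 112·x^6 + 64·x^7)·Dx^3  (order 3).
h: a_k = -1, -14, -15, -116/3, -105, -3886/15, -595, -430888/315, -3069, …
ICs: h(0) = -1, h′(0) = -14, h′′(0) = -30.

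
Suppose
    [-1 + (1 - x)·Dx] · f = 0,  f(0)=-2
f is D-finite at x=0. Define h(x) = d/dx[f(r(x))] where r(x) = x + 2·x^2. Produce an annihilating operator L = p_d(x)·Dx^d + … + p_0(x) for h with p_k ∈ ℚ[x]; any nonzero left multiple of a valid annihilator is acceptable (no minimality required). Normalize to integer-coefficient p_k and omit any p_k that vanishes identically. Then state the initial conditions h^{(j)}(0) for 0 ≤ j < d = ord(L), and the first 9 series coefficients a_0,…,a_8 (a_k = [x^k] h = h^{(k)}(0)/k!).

L = (6 + 12·x + 24·x^2) + (-1 - 3·x + 6·x^2 + 8·x^3)·Dx  (order 1).
h: a_k = -2, -12, -30, -88, -210, -516, -1190, -2736, -6138, …
ICs: h(0) = -2.

f: a_k = -2, -2, -2, -2, -2, -2, -2, -2, -2, …
L₀ from L_f via x↦r, Dx↦r'^{-1}Dx.
Differentiate: ansatz ord ≤ ord L₀ ⇒ L.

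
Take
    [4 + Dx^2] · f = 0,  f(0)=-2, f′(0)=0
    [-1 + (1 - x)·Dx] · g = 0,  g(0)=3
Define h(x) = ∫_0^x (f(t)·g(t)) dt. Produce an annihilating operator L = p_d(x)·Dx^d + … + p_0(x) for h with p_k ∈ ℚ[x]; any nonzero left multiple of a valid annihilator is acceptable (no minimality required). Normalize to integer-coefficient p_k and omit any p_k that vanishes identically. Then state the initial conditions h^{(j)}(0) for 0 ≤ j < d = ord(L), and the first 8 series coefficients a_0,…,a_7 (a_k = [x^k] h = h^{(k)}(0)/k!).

f: a_k = -2, 0, 4, 0, -4/3, 0, 8/45, 0, …
g: a_k = 3, 3, 3, 3, 3, 3, 3, 3, …
f·g: L₀ = L_f ⊗_s L_g, ord ≤ 2·1.
h=∫h₀ ⇒ L = L₀·Dx.
L = (-4 + 4·x)·Dx + 2·Dx^2 + (-1 + x)·Dx^3  (order 3).
h: a_k = 0, -6, -3, 2, 3/2, 2/5, 1/3, 38/105, …
ICs: h(0) = 0, h′(0) = -6, h′′(0) = -6.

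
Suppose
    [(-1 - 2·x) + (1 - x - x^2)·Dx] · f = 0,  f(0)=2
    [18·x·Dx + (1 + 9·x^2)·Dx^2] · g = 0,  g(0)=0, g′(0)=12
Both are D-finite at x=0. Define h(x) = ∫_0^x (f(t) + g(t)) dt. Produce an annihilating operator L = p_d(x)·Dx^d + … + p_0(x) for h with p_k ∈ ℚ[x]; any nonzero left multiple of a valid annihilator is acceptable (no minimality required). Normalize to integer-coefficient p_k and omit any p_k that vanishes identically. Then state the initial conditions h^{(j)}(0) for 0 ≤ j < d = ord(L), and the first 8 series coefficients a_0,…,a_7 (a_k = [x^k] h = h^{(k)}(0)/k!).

f: a_k = 2, 2, 4, 6, 10, 16, 26, 42, …
g: a_k = 0, 12, 0, -36, 0, 972/5, 0, -8748/7, …
Sum ⇒ L₀ = lclm(L_f,L_g) in ℚ(x)⟨Dx⟩.
h=∫h₀ ⇒ L = L₀·Dx.
L = (-36 + 144·x + 1440·x^2 + 2376·x^3 + 3186·x^4 + 486·x^6)·Dx^2 + (18 + 24·x - 108·x^2 + 444·x^3 + 2313·x^4 + 2178·x^5 + 243·x^6 + 486·x^7)·Dx^3 + (-2 - 10·x - 34·x^2 - 48·x^3 - 123·x^4 + 387·x^5 + 198·x^6 + 81·x^7 + 81·x^8)·Dx^4  (order 4).
h: a_k = 0, 2, 7, 4/3, -15/2, 2, 526/15, 26/7, …
ICs: h(0) = 0, h′(0) = 2, h′′(0) = 14, h′′′(0) = 8.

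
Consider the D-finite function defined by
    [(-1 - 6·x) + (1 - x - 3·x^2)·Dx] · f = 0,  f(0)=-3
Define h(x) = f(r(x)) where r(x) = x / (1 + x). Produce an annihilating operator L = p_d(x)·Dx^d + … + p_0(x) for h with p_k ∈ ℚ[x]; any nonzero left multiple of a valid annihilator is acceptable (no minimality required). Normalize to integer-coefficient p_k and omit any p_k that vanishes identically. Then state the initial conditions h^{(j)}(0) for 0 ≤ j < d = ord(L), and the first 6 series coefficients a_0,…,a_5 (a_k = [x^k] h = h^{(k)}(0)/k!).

L = (1 + 7·x) + (-1 - 2·x + 2·x^2 + 3·x^3)·Dx  (order 1).
h: a_k = -3, -3, -9, 0, -27, 27, …
ICs: h(0) = -3.

f: a_k = -3, -3, -12, -21, -57, -120, …
f∘r: x↦r, Dx↦Dx/r' in L_f ⇒ L₀.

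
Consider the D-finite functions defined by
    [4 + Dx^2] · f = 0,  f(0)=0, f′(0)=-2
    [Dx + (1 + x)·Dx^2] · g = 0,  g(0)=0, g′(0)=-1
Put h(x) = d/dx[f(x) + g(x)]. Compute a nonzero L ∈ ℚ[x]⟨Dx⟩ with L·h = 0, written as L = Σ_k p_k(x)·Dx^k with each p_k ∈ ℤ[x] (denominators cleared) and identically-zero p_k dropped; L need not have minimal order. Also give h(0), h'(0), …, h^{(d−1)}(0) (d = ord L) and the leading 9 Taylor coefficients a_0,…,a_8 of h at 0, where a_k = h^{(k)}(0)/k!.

L = (20 + 16·x + 8·x^2) + (12 + 28·x + 24·x^2 + 8·x^3)·Dx + (5 + 4·x + 2·x^2)·Dx^2 + (3 + 7·x + 6·x^2 + 2·x^3)·Dx^3  (order 3).
h: a_k = -3, 1, 3, 1, -7/3, 1, -37/45, 1, -319/315, …
ICs: h(0) = -3, h′(0) = 1, h′′(0) = 6.

f: a_k = 0, -2, 0, 4/3, 0, -4/15, 0, 8/315, 0, …
g: a_k = 0, -1, 1/2, -1/3, 1/4, -1/5, 1/6, -1/7, 1/8, …
f+g: L₀ = lclm(L_f,L_g), ord ≤ 2+2.
Derive L from L₀ (diff closure).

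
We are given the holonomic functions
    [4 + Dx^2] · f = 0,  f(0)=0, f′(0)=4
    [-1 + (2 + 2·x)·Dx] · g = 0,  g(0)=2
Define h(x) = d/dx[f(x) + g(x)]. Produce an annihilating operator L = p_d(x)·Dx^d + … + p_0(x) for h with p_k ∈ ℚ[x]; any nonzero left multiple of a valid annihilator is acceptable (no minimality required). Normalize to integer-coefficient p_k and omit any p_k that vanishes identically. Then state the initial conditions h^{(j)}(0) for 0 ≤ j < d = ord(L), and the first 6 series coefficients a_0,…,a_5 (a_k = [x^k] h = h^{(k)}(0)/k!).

L = (-124 - 128·x - 64·x^2) + (-152 - 408·x - 384·x^2 - 128·x^3)·Dx + (-31 - 32·x - 16·x^2)·Dx^2 + (-38 - 102·x - 96·x^2 - 32·x^3)·Dx^3  (order 3).
h: a_k = 5, -1/2, -61/8, -5/16, 1129/384, -63/256, …
ICs: h(0) = 5, h′(0) = -1/2, h′′(0) = -61/4.

f: a_k = 0, 4, 0, -8/3, 0, 8/15, …
g: a_k = 2, 1, -1/4, 1/8, -5/64, 7/128, …
Sum ⇒ L₀ = lclm(L_f,L_g) in ℚ(x)⟨Dx⟩.
h₀' ⇒ L via d/dx closure of L₀.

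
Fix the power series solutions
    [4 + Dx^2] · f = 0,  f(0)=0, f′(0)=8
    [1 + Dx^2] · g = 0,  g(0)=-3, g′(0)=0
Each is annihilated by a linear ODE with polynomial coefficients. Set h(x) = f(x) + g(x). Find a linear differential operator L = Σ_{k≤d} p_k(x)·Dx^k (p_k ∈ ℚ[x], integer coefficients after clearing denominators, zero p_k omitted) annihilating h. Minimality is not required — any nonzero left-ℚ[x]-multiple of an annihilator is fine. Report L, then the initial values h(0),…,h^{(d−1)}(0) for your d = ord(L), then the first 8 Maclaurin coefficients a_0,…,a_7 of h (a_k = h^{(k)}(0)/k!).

L = 4 + 5·Dx^2 + Dx^4  (order 4).
h: a_k = -3, 8, 3/2, -16/3, -1/8, 16/15, 1/240, -32/315, …
ICs: h(0) = -3, h′(0) = 8, h′′(0) = 3, h′′′(0) = -32.

f: a_k = 0, 8, 0, -16/3, 0, 16/15, 0, -32/315, …
g: a_k = -3, 0, 3/2, 0, -1/8, 0, 1/240, 0, …
Sum ⇒ L₀ = lclm(L_f,L_g) in ℚ(x)⟨Dx⟩.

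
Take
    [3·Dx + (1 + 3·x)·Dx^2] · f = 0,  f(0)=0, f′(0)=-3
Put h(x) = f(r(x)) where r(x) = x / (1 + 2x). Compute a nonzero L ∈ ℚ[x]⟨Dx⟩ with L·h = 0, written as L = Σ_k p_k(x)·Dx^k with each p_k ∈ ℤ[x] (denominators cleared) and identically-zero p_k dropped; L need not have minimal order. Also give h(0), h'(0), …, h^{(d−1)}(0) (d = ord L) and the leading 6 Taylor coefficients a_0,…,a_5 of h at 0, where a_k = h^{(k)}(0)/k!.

f: a_k = 0, -3, 9/2, -9, 81/4, -243/5, …
Substitute x→r, Dx→(1/r')Dx; clear ⇒ L₀.
L = (7 + 20·x)·Dx + (1 + 7·x + 10·x^2)·Dx^2  (order 2).
h: a_k = 0, -3, 21/2, -39, 609/4, -3093/5, …
ICs: h(0) = 0, h′(0) = -3.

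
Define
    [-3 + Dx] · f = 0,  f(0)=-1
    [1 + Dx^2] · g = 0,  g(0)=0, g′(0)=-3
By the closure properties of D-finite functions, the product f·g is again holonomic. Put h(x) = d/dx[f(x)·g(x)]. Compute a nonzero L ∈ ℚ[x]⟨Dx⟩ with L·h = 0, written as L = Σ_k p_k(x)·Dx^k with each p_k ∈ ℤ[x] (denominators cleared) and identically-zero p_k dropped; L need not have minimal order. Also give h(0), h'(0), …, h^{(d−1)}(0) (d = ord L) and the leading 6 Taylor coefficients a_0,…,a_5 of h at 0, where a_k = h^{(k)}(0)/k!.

L = 10 - 6·Dx + Dx^2  (order 2).
h: a_k = 3, 18, 39, 48, 79/2, 117/5, …
ICs: h(0) = 3, h′(0) = 18.

f: a_k = -1, -3, -9/2, -9/2, -27/8, -81/40, …
g: a_k = 0, -3, 0, 1/2, 0, -1/40, …
Sym-product of L_f,L_g gives L₀ (≤ ord 2).
h₀' ⇒ L via d/dx closure of L₀.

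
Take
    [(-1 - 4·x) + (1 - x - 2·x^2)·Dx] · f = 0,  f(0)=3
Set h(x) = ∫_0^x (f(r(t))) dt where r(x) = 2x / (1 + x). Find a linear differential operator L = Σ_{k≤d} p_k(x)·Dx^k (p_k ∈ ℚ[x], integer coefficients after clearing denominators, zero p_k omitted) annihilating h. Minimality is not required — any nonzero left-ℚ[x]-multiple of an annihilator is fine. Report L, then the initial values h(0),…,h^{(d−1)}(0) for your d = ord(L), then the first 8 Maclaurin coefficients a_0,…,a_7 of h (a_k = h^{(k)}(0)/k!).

f: a_k = 3, 3, 9, 15, 33, 63, 129, 255, …
Change of var in L_f (x↦r) gives L₀.
h=∫h₀ ⇒ L = L₀·Dx.
L = (2 + 18·x)·Dx + (-1 - x + 9·x^2 + 9·x^3)·Dx^2  (order 2).
h: a_k = 0, 3, 3, 10, 27/2, 54, 81, 2430/7, …
ICs: h(0) = 0, h′(0) = 3.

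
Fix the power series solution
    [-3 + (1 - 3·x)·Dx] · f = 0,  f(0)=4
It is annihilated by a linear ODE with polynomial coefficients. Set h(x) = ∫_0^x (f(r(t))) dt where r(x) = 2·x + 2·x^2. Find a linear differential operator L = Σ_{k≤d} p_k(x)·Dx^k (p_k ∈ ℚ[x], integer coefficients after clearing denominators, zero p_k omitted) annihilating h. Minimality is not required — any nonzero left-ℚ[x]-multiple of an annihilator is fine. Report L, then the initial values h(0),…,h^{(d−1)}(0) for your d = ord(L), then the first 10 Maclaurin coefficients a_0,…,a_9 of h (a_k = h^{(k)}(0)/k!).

L = (6 + 12·x)·Dx + (-1 + 6·x + 6·x^2)·Dx^2  (order 2).
h: a_k = 0, 4, 12, 56, 288, 1584, 9072, 374112/7, 321408, 1963584, …
ICs: h(0) = 0, h′(0) = 4.

f: a_k = 4, 12, 36, 108, 324, 972, 2916, 8748, 26244, 78732, …
L₀ from L_f via x↦r, Dx↦r'^{-1}Dx.
∫: right-multiply L₀ by Dx.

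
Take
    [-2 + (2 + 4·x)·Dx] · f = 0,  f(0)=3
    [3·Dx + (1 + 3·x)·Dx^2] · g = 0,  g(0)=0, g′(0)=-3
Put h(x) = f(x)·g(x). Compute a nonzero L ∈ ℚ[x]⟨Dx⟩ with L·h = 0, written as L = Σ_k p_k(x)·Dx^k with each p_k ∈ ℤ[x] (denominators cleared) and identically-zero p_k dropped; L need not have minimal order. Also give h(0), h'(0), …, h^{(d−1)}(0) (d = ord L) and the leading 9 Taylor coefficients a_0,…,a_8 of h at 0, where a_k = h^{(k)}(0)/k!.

L = 3·x + (1 + 2·x)·Dx + (1 + 7·x + 16·x^2 + 12·x^3)·Dx^2  (order 2).
h: a_k = 0, -9, 9/2, -9, 45/2, -2367/40, 12681/80, -120123/280, 163809/140, …
ICs: h(0) = 0, h′(0) = -9.

f: a_k = 3, 3, -3/2, 3/2, -15/8, 21/8, -63/16, 99/16, -1287/128, …
g: a_k = 0, -3, 9/2, -9, 81/4, -243/5, 243/2, -2187/7, 6561/8, …
h₀=f·g: eliminate ⇒ L₀, order ≤ 1·2.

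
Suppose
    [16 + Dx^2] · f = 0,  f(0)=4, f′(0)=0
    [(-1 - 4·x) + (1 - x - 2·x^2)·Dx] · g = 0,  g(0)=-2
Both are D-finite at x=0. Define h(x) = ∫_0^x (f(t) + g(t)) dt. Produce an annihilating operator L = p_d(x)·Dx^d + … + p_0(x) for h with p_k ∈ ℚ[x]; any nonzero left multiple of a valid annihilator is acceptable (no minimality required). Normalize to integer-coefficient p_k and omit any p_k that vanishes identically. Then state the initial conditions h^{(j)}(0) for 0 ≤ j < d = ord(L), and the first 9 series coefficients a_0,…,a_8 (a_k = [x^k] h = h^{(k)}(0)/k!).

L = (-368 - 1408·x + 256·x^2 - 512·x^3 - 2560·x^4 - 2048·x^5)·Dx + (176 - 336·x - 384·x^2 + 1024·x^3 + 384·x^4 - 1536·x^5 - 1024·x^6)·Dx^2 + (-23 - 88·x + 16·x^2 - 32·x^3 - 160·x^4 - 128·x^5)·Dx^3 + (11 - 21·x - 24·x^2 + 64·x^3 + 24·x^4 - 96·x^5 - 64·x^6)·Dx^4  (order 4).
h: a_k = 0, 2, -1, -38/3, -5/2, 62/15, -7, -4894/315, -85/4, …
ICs: h(0) = 0, h′(0) = 2, h′′(0) = -2, h′′′(0) = -76.

f: a_k = 4, 0, -32, 0, 128/3, 0, -1024/45, 0, 2048/315, …
g: a_k = -2, -2, -6, -10, -22, -42, -86, -170, -342, …
h₀=f+g: left-lcm gives L₀, ord ≤ 3.
∫: right-multiply L₀ by Dx.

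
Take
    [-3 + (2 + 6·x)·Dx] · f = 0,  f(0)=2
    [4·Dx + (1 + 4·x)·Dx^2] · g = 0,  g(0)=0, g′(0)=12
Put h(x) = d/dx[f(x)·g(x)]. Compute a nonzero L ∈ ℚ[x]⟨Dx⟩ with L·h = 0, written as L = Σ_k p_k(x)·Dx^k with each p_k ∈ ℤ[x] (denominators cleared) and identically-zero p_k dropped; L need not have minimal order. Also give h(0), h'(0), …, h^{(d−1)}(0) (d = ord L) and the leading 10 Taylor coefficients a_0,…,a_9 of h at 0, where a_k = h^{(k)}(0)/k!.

f: a_k = 2, 3, -9/4, 27/8, -405/64, 1701/128, -15309/512, 72171/1024, -2814669/16384, 14073345/32768, …
g: a_k = 0, 12, -24, 64, -192, 3072/5, -2048, 49152/7, -24576, 262144/3, …
L₀ := L_f ⊗_s L_g (sym. prod.), ord ≤ 2.
Derive L from L₀ (diff closure).
L = (-33 + 72·x + 432·x^2) + (-4 + 324·x + 2160·x^2 + 3456·x^3)·Dx + (4 + 88·x + 612·x^2 + 1728·x^3 + 1728·x^4)·Dx^2  (order 2).
h: a_k = 24, -24, 87, -390, 28149/16, -620859/80, 21442563/640, -159276489/1120, 17087332551/28672, -70921364291/28672, …
ICs: h(0) = 24, h′(0) = -24.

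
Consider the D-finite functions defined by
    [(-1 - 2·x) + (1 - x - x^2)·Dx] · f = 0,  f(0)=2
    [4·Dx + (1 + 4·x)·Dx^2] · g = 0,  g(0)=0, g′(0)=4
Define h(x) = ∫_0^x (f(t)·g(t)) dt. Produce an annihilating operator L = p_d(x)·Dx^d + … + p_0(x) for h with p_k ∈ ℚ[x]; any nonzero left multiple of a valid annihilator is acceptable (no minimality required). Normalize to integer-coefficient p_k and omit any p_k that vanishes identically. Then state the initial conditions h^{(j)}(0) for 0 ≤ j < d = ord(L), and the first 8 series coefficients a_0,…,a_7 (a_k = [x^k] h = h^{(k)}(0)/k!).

f: a_k = 2, 2, 4, 6, 10, 16, 26, 42, …
g: a_k = 0, 4, -8, 64/3, -64, 1024/5, -2048/3, 16384/7, …
Product ⇒ symmetric product L₀, ord ≤ 2.
h=∫h₀ ⇒ L = L₀·Dx.
L = (6 + 16·x)·Dx + (-2 + 16·x + 20·x^2)·Dx^2 + (-1 - 3·x + 5·x^2 + 4·x^3)·Dx^3  (order 3).
h: a_k = 0, 0, 4, -8/3, 32/3, -56/3, 2692/45, -16496/105, …
ICs: h(0) = 0, h′(0) = 0, h′′(0) = 8.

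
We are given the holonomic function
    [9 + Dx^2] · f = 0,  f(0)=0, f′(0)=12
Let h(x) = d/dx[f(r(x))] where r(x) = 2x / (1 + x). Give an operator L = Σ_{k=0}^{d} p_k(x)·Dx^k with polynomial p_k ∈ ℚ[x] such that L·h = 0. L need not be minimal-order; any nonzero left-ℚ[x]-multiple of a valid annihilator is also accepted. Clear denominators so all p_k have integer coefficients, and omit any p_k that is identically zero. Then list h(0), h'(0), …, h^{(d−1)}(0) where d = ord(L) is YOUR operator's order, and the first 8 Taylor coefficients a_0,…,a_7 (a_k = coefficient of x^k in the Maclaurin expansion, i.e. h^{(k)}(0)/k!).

L = (42 + 12·x + 6·x^2) + (6 + 18·x + 18·x^2 + 6·x^3)·Dx + (1 + 4·x + 6·x^2 + 4·x^3 + x^4)·Dx^2  (order 2).
h: a_k = 24, -48, -360, 1632, -2904, 720, 53544/5, -180672/5, …
ICs: h(0) = 24, h′(0) = -48.

f: a_k = 0, 12, 0, -18, 0, 81/10, 0, -243/140, …
L₀ from L_f via x↦r, Dx↦r'^{-1}Dx.
Differentiate: ansatz ord ≤ ord L₀ ⇒ L.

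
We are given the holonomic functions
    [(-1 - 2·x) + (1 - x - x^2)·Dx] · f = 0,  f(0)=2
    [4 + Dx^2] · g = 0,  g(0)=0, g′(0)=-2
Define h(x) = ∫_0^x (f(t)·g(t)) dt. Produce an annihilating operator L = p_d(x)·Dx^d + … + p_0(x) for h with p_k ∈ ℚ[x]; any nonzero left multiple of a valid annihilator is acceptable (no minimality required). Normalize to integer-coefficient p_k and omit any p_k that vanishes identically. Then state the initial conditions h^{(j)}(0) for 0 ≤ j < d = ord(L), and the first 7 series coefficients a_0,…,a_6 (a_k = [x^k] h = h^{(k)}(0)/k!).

f: a_k = 2, 2, 4, 6, 10, 16, 26, …
g: a_k = 0, -2, 0, 4/3, 0, -4/15, 0, …
f·g: L₀ = L_f ⊗_s L_g, ord ≤ 1·2.
Integrate: L := L₀·Dx.
L = (-2 + 4·x + 4·x^2)·Dx + (2 + 4·x)·Dx^2 + (-1 + x + x^2)·Dx^3  (order 3).
h: a_k = 0, 0, -2, -4/3, -4/3, -28/15, -38/15, …
ICs: h(0) = 0, h′(0) = 0, h′′(0) = -4.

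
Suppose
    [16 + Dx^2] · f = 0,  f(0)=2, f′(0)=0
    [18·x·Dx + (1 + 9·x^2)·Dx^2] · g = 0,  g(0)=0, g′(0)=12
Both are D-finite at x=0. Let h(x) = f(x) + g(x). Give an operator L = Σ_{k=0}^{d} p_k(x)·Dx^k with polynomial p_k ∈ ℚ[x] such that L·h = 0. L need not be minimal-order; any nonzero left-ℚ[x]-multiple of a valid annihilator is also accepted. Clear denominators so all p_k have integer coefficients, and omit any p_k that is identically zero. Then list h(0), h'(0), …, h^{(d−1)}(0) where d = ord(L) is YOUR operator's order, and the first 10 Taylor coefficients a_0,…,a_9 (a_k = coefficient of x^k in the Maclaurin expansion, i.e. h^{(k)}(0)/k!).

f: a_k = 2, 0, -16, 0, 64/3, 0, -512/45, 0, 1024/315, 0, …
g: a_k = 0, 12, 0, -36, 0, 972/5, 0, -8748/7, 0, 8748, …
Sum ⇒ L₀ = lclm(L_f,L_g) in ℚ(x)⟨Dx⟩.
L = (-13248·x + 181440·x^3 + 186624·x^5)·Dx + (-16 + 6048·x^2 + 66096·x^4 + 93312·x^6)·Dx^2 + (-828·x + 11340·x^3 + 11664·x^5)·Dx^3 + (-1 + 378·x^2 + 4131·x^4 + 5832·x^6)·Dx^4  (order 4).
h: a_k = 2, 12, -16, -36, 64/3, 972/5, -512/45, -8748/7, 1024/315, 8748, …
ICs: h(0) = 2, h′(0) = 12, h′′(0) = -32, h′′′(0) = -216.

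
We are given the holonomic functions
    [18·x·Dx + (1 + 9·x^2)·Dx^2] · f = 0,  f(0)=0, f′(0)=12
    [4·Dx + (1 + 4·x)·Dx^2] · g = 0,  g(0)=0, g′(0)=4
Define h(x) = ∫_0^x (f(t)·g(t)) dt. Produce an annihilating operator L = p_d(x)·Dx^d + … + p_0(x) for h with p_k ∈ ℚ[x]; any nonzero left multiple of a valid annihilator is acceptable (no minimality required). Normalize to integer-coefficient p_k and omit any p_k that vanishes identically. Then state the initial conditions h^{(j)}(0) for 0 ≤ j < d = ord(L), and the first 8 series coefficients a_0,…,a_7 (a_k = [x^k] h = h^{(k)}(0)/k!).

f: a_k = 0, 12, 0, -36, 0, 972/5, 0, -8748/7, …
g: a_k = 0, 4, -8, 64/3, -64, 1024/5, -2048/3, 16384/7, …
f·g: L₀ = L_f ⊗_s L_g, ord ≤ 2·2.
h=∫₀ˣh₀: take L = L₀·Dx.
L = (2448 + 17280·x + 76464·x^2 + 518400·x^3 + 1399680·x^4 + 2426112·x^5 + 1679616·x^7)·Dx^2 + (452 + 10800·x + 98028·x^2 + 491184·x^3 + 1840320·x^4 + 4339008·x^5 + 6531840·x^6 + 1259712·x^7 + 5878656·x^8)·Dx^3 + (136 + 1912·x + 18576·x^2 + 103608·x^3 + 389448·x^4 + 1100304·x^5 + 2239488·x^6 + 3277584·x^7 + 1259712·x^8 + 3359232·x^9)·Dx^4 + (13 + 176·x + 1234·x^2 + 6048·x^3 + 22833·x^4 + 68688·x^5 + 154224·x^6 + 279936·x^7 + 399492·x^8 + 209952·x^9 + 419904·x^10)·Dx^5  (order 5).
h: a_k = 0, 0, 0, 16, -24, 112/5, -80, 12336/35, …
ICs: h(0) = 0, h′(0) = 0, h′′(0) = 0, h′′′(0) = 96, h′′′′(0) = -576.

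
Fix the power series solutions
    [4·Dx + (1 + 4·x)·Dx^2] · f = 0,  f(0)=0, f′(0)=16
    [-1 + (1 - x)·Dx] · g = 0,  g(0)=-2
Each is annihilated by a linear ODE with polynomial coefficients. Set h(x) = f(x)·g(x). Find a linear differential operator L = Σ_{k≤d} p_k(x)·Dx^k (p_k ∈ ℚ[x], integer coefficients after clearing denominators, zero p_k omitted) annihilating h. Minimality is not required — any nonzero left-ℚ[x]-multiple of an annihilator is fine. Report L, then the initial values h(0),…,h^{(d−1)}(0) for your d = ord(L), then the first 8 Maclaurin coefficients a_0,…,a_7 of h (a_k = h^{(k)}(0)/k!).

L = 4 + (-2 + 12·x)·Dx + (-1 - 3·x + 4·x^2)·Dx^2  (order 2).
h: a_k = 0, -32, 32, -416/3, 1120/3, -18976/15, 62944/15, -1525472/105, …
ICs: h(0) = 0, h′(0) = -32.

f: a_k = 0, 16, -32, 256/3, -256, 4096/5, -8192/3, 65536/7, …
g: a_k = -2, -2, -2, -2, -2, -2, -2, -2, …
h₀=f·g: eliminate ⇒ L₀, order ≤ 2·1.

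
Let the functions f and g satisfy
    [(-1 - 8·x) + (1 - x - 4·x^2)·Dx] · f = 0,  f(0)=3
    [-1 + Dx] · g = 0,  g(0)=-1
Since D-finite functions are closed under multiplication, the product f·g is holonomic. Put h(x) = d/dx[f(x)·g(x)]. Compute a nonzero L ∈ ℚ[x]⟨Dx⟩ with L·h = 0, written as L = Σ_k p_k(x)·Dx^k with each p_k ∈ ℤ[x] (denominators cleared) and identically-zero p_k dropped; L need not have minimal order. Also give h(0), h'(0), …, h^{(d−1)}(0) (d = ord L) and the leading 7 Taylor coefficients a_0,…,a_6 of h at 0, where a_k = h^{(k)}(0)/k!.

L = (13 + 36·x + 65·x^2 - 56·x^3 + 16·x^4) + (-2 - 5·x + 19·x^2 + 24·x^3 - 16·x^4)·Dx  (order 1).
h: a_k = -6, -39, -132, -977/2, -5963/4, -188797/40, -831287/60, …
ICs: h(0) = -6.

f: a_k = 3, 3, 15, 27, 87, 195, 543, …
g: a_k = -1, -1, -1/2, -1/6, -1/24, -1/120, -1/720, …
h₀=f·g: eliminate ⇒ L₀, order ≤ 1·1.
h=h₀': d/dx-closure on L₀ ⇒ L.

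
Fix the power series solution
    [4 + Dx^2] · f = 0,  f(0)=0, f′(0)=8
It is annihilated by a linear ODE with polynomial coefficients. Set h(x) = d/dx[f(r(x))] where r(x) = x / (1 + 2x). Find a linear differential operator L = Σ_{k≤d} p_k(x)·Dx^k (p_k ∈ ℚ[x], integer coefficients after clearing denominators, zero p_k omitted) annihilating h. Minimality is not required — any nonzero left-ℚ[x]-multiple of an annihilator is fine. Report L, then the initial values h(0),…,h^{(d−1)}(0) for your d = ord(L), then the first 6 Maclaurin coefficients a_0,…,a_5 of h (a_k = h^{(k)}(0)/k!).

f: a_k = 0, 8, 0, -16/3, 0, 16/15, …
f∘r: x↦r, Dx↦Dx/r' in L_f ⇒ L₀.
Derive L from L₀ (diff closure).
L = (28 + 96·x + 96·x^2) + (12 + 72·x + 144·x^2 + 96·x^3)·Dx + (1 + 8·x + 24·x^2 + 32·x^3 + 16·x^4)·Dx^2  (order 2).
h: a_k = 8, -32, 80, -128, 16/3, 960, …
ICs: h(0) = 8, h′(0) = -32.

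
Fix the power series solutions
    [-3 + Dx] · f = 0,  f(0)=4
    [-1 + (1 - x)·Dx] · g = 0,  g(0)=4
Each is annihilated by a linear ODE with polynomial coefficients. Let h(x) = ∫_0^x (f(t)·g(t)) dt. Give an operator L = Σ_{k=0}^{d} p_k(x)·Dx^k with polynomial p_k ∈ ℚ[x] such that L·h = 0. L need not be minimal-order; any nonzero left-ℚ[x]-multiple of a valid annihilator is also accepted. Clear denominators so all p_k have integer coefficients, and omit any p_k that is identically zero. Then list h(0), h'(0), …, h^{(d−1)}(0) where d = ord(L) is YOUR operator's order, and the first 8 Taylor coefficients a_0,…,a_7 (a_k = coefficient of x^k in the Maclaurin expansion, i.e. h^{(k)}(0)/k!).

L = (4 - 3·x)·Dx + (-1 + x)·Dx^2  (order 2).
h: a_k = 0, 16, 32, 136/3, 52, 262/5, 736/15, 1553/35, …
ICs: h(0) = 0, h′(0) = 16.

f: a_k = 4, 12, 18, 18, 27/2, 81/10, 81/20, 243/140, …
g: a_k = 4, 4, 4, 4, 4, 4, 4, 4, …
Sym-product of L_f,L_g gives L₀ (≤ ord 1).
∫: right-multiply L₀ by Dx.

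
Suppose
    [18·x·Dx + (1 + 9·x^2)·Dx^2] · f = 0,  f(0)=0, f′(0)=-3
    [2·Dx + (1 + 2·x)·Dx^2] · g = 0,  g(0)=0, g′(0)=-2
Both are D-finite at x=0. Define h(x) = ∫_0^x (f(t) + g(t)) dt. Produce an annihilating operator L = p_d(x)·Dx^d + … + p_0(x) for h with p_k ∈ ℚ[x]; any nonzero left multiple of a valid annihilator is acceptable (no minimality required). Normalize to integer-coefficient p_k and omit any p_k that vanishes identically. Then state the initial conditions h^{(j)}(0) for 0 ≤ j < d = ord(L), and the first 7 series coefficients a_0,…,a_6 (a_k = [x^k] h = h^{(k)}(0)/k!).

L = (-18 - 108·x + 486·x^2 + 324·x^3)·Dx^2 + (-13 - 36·x + 135·x^2 + 972·x^3 + 648·x^4)·Dx^3 + (-1 + 7·x + 18·x^2 + 81·x^3 + 243·x^4 + 162·x^5)·Dx^4  (order 4).
h: a_k = 0, 0, -5/2, 2/3, 19/12, 4/5, -55/6, …
ICs: h(0) = 0, h′(0) = 0, h′′(0) = -5, h′′′(0) = 4.

f: a_k = 0, -3, 0, 9, 0, -243/5, 0, …
g: a_k = 0, -2, 2, -8/3, 4, -32/5, 32/3, …
h₀=f+g: left-lcm gives L₀, ord ≤ 4.
Integrate: L := L₀·Dx.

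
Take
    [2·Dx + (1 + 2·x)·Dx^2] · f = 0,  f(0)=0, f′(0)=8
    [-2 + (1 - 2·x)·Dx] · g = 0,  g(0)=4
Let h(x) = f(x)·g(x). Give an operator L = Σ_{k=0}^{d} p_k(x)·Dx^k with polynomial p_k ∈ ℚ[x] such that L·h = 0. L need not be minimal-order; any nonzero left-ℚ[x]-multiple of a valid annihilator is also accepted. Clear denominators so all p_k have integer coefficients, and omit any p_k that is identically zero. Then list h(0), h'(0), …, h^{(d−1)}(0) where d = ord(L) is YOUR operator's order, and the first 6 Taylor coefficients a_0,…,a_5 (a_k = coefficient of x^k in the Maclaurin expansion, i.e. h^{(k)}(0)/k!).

L = 4 + (2 + 12·x)·Dx + (-1 + 4·x^2)·Dx^2  (order 2).
h: a_k = 0, 32, 32, 320/3, 448/3, 6016/15, …
ICs: h(0) = 0, h′(0) = 32.

f: a_k = 0, 8, -8, 32/3, -16, 128/5, …
g: a_k = 4, 8, 16, 32, 64, 128, …
Sym-product of L_f,L_g gives L₀ (≤ ord 2).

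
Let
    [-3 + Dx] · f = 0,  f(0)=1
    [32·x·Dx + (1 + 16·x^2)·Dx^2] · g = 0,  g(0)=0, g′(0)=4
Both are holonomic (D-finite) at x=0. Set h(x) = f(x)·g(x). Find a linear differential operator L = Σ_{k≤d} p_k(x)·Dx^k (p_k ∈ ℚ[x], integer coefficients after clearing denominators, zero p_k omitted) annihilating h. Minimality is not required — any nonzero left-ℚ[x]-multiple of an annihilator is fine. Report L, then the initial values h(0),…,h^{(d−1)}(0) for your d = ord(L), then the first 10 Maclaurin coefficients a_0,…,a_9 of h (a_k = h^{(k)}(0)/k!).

L = (9 - 96·x + 144·x^2) + (-6 + 32·x - 96·x^2)·Dx + (1 + 16·x^2)·Dx^2  (order 2).
h: a_k = 0, 4, 12, -10/3, -46, 1223/10, 1053/2, -208169/140, -859821/140, 194189089/10080, …
ICs: h(0) = 0, h′(0) = 4.

f: a_k = 1, 3, 9/2, 9/2, 27/8, 81/40, 81/80, 243/560, 729/4480, 243/4480, …
g: a_k = 0, 4, 0, -64/3, 0, 1024/5, 0, -16384/7, 0, 262144/9, …
Product ⇒ symmetric product L₀, ord ≤ 2.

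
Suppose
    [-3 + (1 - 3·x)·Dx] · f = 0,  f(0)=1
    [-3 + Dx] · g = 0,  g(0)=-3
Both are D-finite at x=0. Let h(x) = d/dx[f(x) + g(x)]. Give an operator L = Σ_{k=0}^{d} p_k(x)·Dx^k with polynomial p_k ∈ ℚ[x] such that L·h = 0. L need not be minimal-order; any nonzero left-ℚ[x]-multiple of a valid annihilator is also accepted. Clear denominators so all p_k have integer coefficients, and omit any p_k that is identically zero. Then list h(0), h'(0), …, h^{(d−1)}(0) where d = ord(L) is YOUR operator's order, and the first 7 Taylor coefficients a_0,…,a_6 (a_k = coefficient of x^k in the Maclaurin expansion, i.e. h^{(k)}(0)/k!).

L = (36 + 54·x) + (-15 - 18·x + 27·x^2)·Dx + (1 - 9·x^2)·Dx^2  (order 2).
h: a_k = -6, -9, 81/2, 567/2, 9477/8, 174231/40, 1223991/80, …
ICs: h(0) = -6, h′(0) = -9.

f: a_k = 1, 3, 9, 27, 81, 243, 729, …
g: a_k = -3, -9, -27/2, -27/2, -81/8, -243/40, -243/80, …
h₀=f+g: left-lcm gives L₀, ord ≤ 2.
Derive L from L₀ (diff closure).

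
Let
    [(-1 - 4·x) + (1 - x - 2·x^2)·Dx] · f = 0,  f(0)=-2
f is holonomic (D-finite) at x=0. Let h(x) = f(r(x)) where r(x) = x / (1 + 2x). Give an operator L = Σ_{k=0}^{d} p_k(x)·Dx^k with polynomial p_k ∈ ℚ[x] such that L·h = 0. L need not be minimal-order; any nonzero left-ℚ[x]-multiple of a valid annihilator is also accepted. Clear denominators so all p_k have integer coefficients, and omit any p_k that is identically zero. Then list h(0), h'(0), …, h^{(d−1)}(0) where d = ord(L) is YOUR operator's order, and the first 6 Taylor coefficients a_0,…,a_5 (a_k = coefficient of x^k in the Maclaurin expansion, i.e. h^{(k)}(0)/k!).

f: a_k = -2, -2, -6, -10, -22, -42, …
Change of var in L_f (x↦r) gives L₀.
L = (-1 - 6·x) + (1 + 5·x + 6·x^2)·Dx  (order 1).
h: a_k = -2, -2, -2, 6, -18, 54, …
ICs: h(0) = -2.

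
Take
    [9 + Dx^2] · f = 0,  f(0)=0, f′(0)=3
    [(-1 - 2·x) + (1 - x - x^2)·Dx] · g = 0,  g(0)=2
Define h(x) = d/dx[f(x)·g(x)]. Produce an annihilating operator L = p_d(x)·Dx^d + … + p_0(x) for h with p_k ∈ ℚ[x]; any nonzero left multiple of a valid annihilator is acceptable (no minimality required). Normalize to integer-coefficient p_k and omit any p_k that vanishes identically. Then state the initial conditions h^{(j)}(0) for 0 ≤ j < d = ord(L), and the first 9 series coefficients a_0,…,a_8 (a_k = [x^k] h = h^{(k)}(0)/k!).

L = (3 - 162·x - 81·x^2 + 162·x^3 + 81·x^4) + (-12 - 6·x + 54·x^2 + 36·x^3)·Dx + (7 - 16·x - 7·x^2 + 18·x^3 + 9·x^4)·Dx^2  (order 2).
h: a_k = 6, 12, 9, 36, 321/4, 1503/10, 2253/8, 18279/35, 425871/448, …
ICs: h(0) = 6, h′(0) = 12.

f: a_k = 0, 3, 0, -9/2, 0, 81/40, 0, -243/560, 0, …
g: a_k = 2, 2, 4, 6, 10, 16, 26, 42, 68, …
Product ⇒ symmetric product L₀, ord ≤ 2.
h₀' ⇒ L via d/dx closure of L₀.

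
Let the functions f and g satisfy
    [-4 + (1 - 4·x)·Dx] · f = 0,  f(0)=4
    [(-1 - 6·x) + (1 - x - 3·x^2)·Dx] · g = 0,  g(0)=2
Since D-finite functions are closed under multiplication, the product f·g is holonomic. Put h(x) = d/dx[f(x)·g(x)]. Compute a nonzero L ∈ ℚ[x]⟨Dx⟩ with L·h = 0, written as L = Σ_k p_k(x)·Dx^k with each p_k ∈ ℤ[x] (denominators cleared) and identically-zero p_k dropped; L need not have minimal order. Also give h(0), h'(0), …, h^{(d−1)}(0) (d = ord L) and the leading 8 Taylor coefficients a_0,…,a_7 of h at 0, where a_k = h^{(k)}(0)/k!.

L = (48 - 102·x - 354·x^2 + 192·x^3 + 1728·x^4) + (-5 + 27·x + 21·x^2 - 238·x^3 + 60·x^4 + 432·x^5)·Dx  (order 1).
h: a_k = 40, 384, 2472, 13792, 70560, 343344, 1614424, 7412736, …
ICs: h(0) = 40.

f: a_k = 4, 16, 64, 256, 1024, 4096, 16384, 65536, …
g: a_k = 2, 2, 8, 14, 38, 80, 194, 434, …
Product ⇒ symmetric product L₀, ord ≤ 1.
Differentiate: ansatz ord ≤ ord L₀ ⇒ L.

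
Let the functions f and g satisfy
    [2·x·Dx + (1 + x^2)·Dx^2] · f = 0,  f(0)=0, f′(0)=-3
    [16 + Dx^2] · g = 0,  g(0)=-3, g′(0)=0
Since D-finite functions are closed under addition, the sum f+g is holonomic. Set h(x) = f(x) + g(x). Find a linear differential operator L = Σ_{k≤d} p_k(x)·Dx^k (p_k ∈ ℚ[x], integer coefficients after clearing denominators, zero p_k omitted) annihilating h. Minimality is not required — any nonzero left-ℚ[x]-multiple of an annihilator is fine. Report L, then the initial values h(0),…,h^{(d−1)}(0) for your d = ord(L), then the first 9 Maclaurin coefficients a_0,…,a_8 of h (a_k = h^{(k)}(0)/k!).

L = (64·x + 704·x^3 + 256·x^5)·Dx + (112 + 416·x^2 + 432·x^4 + 128·x^6)·Dx^2 + (4·x + 44·x^3 + 16·x^5)·Dx^3 + (7 + 26·x^2 + 27·x^4 + 8·x^6)·Dx^4  (order 4).
h: a_k = -3, -3, 24, 1, -32, -3/5, 256/15, 3/7, -512/105, …
ICs: h(0) = -3, h′(0) = -3, h′′(0) = 48, h′′′(0) = 6.

f: a_k = 0, -3, 0, 1, 0, -3/5, 0, 3/7, 0, …
g: a_k = -3, 0, 24, 0, -32, 0, 256/15, 0, -512/105, …
f+g: L₀ = lclm(L_f,L_g), ord ≤ 2+2.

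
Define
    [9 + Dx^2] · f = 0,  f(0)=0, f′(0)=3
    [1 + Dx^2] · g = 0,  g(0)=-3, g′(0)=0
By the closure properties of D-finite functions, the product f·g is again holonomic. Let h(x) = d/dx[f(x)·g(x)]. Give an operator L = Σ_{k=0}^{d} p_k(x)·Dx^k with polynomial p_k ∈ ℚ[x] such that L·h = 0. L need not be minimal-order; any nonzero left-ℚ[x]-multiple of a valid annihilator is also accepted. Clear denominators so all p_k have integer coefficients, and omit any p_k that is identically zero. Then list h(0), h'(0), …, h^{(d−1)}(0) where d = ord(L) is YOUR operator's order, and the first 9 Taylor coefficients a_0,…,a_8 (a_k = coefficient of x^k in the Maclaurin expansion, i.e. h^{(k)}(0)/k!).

f: a_k = 0, 3, 0, -9/2, 0, 81/40, 0, -243/560, 0, …
g: a_k = -3, 0, 3/2, 0, -1/8, 0, 1/240, 0, -1/13440, …
L₀ := L_f ⊗_s L_g (sym. prod.), ord ≤ 4.
Derive L from L₀ (diff closure).
L = 64 + 20·Dx^2 + Dx^4  (order 4).
h: a_k = -9, 0, 54, 0, -66, 0, 172/5, 0, -342/35, …
ICs: h(0) = -9, h′(0) = 0, h′′(0) = 108, h′′′(0) = 0.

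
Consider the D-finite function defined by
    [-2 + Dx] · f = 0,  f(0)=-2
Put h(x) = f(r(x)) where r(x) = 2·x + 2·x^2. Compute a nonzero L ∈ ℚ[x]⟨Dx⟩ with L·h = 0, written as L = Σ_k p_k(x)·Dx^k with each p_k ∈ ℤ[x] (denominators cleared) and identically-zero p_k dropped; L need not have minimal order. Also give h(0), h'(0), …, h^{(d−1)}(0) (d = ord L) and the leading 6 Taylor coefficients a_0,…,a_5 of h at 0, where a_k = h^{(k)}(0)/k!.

f: a_k = -2, -4, -4, -8/3, -4/3, -8/15, …
Change of var in L_f (x↦r) gives L₀.
L = (-4 - 8·x) + Dx  (order 1).
h: a_k = -2, -8, -24, -160/3, -304/3, -832/5, …
ICs: h(0) = -2.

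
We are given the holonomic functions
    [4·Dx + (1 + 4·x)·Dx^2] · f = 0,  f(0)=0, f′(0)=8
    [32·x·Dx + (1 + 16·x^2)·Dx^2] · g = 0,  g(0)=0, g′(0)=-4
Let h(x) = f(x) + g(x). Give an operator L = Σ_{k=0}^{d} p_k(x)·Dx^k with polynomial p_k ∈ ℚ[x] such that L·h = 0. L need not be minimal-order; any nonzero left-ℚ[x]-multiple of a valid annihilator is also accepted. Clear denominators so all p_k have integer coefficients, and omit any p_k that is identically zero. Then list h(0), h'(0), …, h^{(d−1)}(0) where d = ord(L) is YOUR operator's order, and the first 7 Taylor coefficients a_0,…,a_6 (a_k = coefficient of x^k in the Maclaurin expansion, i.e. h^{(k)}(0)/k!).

f: a_k = 0, 8, -16, 128/3, -128, 2048/5, -4096/3, …
g: a_k = 0, -4, 0, 64/3, 0, -1024/5, 0, …
f+g: L₀ = lclm(L_f,L_g), ord ≤ 2+2.
L = (-32 - 384·x + 1536·x^2 + 2048·x^3)·Dx + (-16 - 64·x + 3072·x^3 + 4096·x^4)·Dx^2 + (-1 + 4·x + 32·x^2 + 128·x^3 + 768·x^4 + 1024·x^5)·Dx^3  (order 3).
h: a_k = 0, 4, -16, 64, -128, 1024/5, -4096/3, …
ICs: h(0) = 0, h′(0) = 4, h′′(0) = -32.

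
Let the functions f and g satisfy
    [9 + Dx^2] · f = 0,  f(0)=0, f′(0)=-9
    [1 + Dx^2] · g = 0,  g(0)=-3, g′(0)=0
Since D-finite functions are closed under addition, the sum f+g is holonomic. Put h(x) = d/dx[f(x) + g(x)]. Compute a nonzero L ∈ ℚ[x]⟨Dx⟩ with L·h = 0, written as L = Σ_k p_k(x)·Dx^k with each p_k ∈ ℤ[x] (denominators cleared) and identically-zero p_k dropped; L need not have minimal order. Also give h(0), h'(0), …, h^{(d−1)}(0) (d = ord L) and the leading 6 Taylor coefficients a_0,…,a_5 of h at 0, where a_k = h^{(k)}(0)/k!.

f: a_k = 0, -9, 0, 27/2, 0, -243/40, …
g: a_k = -3, 0, 3/2, 0, -1/8, 0, …
f+g: L₀ = lclm(L_f,L_g), ord ≤ 2+2.
h₀' ⇒ L via d/dx closure of L₀.
L = 9 + 10·Dx^2 + Dx^4  (order 4).
h: a_k = -9, 3, 81/2, -1/2, -243/8, 1/40, …
ICs: h(0) = -9, h′(0) = 3, h′′(0) = 81, h′′′(0) = -3.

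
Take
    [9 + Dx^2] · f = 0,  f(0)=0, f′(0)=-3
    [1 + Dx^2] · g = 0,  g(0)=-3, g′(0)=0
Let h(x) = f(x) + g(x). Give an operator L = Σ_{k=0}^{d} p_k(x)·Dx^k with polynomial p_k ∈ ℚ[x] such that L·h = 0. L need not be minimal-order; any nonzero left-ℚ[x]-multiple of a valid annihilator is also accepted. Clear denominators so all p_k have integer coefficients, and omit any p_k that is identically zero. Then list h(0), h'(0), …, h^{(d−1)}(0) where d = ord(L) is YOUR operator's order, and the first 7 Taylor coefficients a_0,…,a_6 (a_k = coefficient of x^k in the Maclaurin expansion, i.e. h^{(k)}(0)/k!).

f: a_k = 0, -3, 0, 9/2, 0, -81/40, 0, …
g: a_k = -3, 0, 3/2, 0, -1/8, 0, 1/240, …
h₀=f+g: left-lcm gives L₀, ord ≤ 4.
L = 9 + 10·Dx^2 + Dx^4  (order 4).
h: a_k = -3, -3, 3/2, 9/2, -1/8, -81/40, 1/240, …
ICs: h(0) = -3, h′(0) = -3, h′′(0) = 3, h′′′(0) = 27.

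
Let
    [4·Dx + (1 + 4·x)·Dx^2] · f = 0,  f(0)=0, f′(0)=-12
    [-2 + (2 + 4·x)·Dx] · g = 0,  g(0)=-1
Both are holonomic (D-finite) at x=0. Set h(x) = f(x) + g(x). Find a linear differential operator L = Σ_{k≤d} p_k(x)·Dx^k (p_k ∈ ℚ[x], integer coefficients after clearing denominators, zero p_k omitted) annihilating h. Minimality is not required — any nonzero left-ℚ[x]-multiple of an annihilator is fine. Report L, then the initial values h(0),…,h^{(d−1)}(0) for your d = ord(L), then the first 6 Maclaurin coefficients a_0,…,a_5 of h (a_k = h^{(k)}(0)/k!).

f: a_k = 0, -12, 24, -64, 192, -3072/5, …
g: a_k = -1, -1, 1/2, -1/2, 5/8, -7/8, …
Sum ⇒ L₀ = lclm(L_f,L_g) in ℚ(x)⟨Dx⟩.
L = (20 + 16·x)·Dx + (29 + 104·x + 80·x^2)·Dx^2 + (3 + 22·x + 48·x^2 + 32·x^3)·Dx^3  (order 3).
h: a_k = -1, -13, 49/2, -129/2, 1541/8, -24611/40, …
ICs: h(0) = -1, h′(0) = -13, h′′(0) = 49.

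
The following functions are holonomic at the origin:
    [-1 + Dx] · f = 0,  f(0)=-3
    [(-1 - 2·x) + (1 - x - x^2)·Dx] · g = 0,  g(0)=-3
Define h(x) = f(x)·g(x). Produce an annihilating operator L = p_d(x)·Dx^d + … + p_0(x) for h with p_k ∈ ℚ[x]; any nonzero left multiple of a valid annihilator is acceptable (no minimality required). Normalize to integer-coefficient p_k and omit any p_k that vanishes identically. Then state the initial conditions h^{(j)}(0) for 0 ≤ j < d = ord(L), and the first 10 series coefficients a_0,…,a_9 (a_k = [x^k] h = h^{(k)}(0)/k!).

f: a_k = -3, -3, -3/2, -1/2, -1/8, -1/40, -1/240, -1/1680, -1/13440, -1/120960, …
g: a_k = -3, -3, -6, -9, -15, -24, -39, -63, -102, -165, …
h₀=f·g: eliminate ⇒ L₀, order ≤ 1·1.
L = (2 + x - x^2) + (-1 + x + x^2)·Dx  (order 1).
h: a_k = 9, 18, 63/2, 51, 663/8, 2679/20, 17347/80, 98221/280, 2542969/4480, 2645039/2880, …
ICs: h(0) = 9.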